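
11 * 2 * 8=176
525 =525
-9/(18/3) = -3/2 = -1.50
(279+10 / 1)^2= 83521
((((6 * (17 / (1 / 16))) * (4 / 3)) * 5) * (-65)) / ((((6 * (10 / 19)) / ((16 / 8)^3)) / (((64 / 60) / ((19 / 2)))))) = -1810432 / 9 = -201159.11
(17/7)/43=17/301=0.06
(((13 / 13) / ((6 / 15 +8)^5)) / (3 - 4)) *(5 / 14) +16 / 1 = 29274820343 / 1829677248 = 16.00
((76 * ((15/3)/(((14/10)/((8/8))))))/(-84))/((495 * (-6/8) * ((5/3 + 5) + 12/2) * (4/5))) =25/29106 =0.00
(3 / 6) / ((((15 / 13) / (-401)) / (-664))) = 115381.07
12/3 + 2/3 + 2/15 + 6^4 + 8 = 6544/5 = 1308.80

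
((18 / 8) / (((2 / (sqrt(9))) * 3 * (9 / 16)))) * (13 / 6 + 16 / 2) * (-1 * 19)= -1159 / 3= -386.33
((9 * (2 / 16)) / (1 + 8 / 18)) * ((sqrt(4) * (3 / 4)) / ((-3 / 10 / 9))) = -3645 / 104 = -35.05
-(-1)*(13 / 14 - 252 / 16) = -415 / 28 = -14.82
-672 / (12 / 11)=-616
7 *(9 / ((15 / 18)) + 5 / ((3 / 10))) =2884 / 15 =192.27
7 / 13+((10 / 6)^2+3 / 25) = 10051 / 2925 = 3.44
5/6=0.83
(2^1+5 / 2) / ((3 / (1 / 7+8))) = 171 / 14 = 12.21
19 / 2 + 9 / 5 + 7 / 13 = 1539 / 130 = 11.84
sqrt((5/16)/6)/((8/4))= sqrt(30)/48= 0.11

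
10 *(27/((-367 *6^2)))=-0.02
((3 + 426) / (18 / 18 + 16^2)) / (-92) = -429 / 23644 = -0.02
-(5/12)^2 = -0.17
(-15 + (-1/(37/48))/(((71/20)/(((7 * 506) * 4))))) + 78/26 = -13632804/2627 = -5189.50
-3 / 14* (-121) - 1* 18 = 111 / 14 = 7.93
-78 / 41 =-1.90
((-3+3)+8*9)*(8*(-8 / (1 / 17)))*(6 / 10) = -235008 / 5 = -47001.60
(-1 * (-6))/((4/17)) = 51/2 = 25.50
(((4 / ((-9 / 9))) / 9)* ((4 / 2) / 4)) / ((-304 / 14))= 7 / 684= 0.01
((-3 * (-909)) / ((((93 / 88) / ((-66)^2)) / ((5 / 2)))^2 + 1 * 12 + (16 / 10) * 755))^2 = 77433245887307774121123840000 / 15498042592242730967150747521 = 5.00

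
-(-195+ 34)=161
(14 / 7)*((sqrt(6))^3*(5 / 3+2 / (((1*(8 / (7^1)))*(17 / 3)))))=403*sqrt(6) / 17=58.07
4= 4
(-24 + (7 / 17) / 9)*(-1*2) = 7330 / 153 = 47.91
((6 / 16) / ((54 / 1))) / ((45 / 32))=2 / 405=0.00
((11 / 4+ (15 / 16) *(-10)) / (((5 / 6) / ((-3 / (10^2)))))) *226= 53901 / 1000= 53.90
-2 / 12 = -1 / 6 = -0.17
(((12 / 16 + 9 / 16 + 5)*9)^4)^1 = 682740290961 / 65536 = 10417790.08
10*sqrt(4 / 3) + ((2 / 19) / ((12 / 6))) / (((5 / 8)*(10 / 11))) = 11.64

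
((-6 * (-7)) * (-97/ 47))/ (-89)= 4074/ 4183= 0.97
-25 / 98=-0.26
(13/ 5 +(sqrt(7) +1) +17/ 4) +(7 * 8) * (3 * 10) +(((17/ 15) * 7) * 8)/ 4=sqrt(7) +102223/ 60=1706.36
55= 55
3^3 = 27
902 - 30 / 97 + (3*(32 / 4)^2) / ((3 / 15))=180584 / 97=1861.69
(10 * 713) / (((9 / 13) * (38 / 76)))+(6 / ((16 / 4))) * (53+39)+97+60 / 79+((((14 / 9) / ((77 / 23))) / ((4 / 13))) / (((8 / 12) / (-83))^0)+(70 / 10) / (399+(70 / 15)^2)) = 20835.06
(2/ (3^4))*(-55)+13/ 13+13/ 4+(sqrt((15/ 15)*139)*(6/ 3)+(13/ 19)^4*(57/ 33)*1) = 79949477/ 24445476+2*sqrt(139) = 26.85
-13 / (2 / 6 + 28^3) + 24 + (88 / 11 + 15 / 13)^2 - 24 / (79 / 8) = 92640191926 / 879256807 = 105.36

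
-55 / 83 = -0.66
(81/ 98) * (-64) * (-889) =329184/ 7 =47026.29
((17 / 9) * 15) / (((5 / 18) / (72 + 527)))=61098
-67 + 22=-45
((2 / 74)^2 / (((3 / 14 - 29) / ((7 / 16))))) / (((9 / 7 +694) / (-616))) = 26411 / 2685157969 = 0.00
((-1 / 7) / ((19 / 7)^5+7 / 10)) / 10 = -2401 / 24878639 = -0.00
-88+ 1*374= 286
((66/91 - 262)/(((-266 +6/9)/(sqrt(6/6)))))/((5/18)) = 320976/90545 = 3.54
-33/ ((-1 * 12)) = 11/ 4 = 2.75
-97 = -97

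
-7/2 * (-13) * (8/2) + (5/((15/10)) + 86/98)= 27373/147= 186.21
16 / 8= 2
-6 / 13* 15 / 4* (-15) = 675 / 26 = 25.96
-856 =-856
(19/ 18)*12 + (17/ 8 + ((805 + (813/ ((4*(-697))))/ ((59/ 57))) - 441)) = 373571147/ 986952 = 378.51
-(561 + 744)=-1305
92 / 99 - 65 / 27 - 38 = -11725 / 297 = -39.48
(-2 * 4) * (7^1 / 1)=-56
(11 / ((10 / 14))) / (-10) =-1.54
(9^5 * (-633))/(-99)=4153113/11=377555.73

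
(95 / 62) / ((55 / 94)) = 893 / 341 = 2.62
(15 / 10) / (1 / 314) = 471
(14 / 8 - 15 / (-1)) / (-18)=-67 / 72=-0.93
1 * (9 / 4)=9 / 4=2.25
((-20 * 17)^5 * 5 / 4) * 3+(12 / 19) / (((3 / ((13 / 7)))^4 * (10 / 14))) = -14990197071779885756 / 879795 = -17038283999999.87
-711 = -711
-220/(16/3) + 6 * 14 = 171/4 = 42.75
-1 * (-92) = 92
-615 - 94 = -709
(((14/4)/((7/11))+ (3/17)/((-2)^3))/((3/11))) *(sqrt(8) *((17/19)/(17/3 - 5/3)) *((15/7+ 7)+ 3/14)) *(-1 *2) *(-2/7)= 67.95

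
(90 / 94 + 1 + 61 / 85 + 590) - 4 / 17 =2366797 / 3995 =592.44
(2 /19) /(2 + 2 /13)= 13 /266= 0.05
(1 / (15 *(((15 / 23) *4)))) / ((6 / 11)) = 253 / 5400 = 0.05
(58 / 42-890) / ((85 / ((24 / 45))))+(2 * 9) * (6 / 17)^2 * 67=65842304 / 455175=144.65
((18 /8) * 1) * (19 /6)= 7.12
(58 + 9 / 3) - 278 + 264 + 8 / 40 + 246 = 1466 / 5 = 293.20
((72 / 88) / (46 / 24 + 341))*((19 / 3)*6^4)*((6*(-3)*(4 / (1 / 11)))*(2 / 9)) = -14183424 / 4115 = -3446.76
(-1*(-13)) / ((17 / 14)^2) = 2548 / 289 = 8.82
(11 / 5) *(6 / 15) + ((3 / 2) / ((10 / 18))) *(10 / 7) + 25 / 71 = 63234 / 12425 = 5.09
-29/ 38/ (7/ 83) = -2407/ 266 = -9.05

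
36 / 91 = 0.40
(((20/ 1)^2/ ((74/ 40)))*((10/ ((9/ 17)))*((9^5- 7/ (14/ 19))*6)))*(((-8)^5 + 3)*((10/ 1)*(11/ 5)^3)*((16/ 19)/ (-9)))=8964163564415488000/ 18981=472270352690347.61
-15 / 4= -3.75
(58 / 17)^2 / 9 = 1.29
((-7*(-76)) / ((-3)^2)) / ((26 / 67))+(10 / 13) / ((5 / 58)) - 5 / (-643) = 12131423 / 75231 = 161.26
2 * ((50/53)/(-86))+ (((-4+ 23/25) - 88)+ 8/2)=-4962633/56975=-87.10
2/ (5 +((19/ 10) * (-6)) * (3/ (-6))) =0.19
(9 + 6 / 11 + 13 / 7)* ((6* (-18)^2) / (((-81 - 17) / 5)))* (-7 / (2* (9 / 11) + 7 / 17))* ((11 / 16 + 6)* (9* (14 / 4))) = 814252.69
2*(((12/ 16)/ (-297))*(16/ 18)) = -4/ 891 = -0.00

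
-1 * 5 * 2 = -10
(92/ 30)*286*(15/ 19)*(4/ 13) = 4048/ 19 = 213.05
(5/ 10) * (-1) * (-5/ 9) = 5/ 18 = 0.28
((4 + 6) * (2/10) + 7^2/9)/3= 67/27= 2.48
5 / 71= 0.07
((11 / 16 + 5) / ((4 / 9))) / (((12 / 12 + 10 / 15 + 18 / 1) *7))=351 / 3776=0.09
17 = 17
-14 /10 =-7 /5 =-1.40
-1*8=-8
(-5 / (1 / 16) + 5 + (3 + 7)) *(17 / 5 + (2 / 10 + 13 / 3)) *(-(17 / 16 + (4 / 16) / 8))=54145 / 96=564.01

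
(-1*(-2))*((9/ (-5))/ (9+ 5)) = -9/ 35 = -0.26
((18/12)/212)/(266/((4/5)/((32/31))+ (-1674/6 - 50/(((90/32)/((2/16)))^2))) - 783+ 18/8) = -901769/99628408794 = -0.00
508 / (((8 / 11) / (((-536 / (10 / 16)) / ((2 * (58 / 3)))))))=-2246376 / 145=-15492.25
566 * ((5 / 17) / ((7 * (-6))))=-1415 / 357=-3.96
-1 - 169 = -170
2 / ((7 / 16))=32 / 7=4.57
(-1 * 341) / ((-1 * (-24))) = -341 / 24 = -14.21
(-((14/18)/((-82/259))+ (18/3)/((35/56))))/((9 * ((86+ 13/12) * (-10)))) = 26359/28920375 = 0.00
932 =932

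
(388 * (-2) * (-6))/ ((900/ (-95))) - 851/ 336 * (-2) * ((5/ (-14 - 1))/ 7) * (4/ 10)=-4335587/ 8820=-491.56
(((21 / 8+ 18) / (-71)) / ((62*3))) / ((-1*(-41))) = -55 / 1443856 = -0.00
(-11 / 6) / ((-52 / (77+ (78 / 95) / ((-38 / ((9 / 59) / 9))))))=22550209 / 8306610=2.71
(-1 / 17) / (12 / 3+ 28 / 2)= -1 / 306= -0.00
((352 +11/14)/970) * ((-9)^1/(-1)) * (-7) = -44451/1940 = -22.91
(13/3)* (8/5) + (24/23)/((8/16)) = 3112/345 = 9.02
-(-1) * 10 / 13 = 10 / 13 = 0.77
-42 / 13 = -3.23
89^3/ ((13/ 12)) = 8459628/ 13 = 650740.62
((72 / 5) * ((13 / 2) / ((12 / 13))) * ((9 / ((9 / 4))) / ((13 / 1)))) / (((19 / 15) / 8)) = 3744 / 19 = 197.05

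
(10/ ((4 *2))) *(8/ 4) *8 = 20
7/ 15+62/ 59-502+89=-364162/ 885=-411.48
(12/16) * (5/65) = 3/52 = 0.06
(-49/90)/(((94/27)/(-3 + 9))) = -0.94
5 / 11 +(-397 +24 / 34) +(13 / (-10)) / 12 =-395.95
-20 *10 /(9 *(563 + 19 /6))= -400 /10191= -0.04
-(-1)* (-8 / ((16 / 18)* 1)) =-9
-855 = -855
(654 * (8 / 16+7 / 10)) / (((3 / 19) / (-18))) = -447336 / 5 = -89467.20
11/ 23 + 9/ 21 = 146/ 161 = 0.91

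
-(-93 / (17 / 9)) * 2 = 1674 / 17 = 98.47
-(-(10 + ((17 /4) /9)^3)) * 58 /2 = 13672717 /46656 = 293.05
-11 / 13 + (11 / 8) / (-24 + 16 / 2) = -1551 / 1664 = -0.93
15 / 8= 1.88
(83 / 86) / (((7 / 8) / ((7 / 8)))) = 83 / 86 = 0.97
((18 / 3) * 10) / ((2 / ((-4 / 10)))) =-12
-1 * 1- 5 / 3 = -2.67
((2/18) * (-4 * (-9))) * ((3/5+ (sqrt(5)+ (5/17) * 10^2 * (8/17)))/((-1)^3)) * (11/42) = -65582/4335 - 22 * sqrt(5)/21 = -17.47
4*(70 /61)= 280 /61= 4.59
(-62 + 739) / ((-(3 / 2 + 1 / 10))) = -3385 / 8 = -423.12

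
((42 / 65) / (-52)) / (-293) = 21 / 495170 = 0.00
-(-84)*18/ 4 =378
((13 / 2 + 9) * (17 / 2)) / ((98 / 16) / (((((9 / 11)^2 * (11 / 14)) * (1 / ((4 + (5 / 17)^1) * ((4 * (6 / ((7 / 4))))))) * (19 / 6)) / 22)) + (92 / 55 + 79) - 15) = 84259395 / 3089032016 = 0.03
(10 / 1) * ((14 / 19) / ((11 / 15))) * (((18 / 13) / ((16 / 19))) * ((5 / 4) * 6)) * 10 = 354375 / 286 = 1239.07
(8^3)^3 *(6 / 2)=402653184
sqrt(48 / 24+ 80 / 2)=sqrt(42)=6.48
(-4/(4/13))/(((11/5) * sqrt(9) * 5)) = -13/33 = -0.39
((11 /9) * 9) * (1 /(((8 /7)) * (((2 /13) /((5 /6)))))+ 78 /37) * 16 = 267553 /222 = 1205.19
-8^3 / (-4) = 128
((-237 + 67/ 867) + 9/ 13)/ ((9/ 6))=-157.49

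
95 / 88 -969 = -85177 / 88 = -967.92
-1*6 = -6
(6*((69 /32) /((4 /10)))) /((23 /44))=61.88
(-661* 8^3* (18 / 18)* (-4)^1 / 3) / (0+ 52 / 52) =1353728 / 3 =451242.67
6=6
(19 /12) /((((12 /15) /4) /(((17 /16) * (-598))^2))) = 2454504455 /768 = 3195969.34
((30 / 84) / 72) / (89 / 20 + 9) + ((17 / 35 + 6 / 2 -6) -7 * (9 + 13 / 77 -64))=381.30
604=604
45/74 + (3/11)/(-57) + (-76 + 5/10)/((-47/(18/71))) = 52155841/51610042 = 1.01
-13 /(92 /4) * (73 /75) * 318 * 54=-5432076 /575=-9447.09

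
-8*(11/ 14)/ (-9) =44/ 63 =0.70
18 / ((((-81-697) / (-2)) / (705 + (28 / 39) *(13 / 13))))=32.66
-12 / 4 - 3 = -6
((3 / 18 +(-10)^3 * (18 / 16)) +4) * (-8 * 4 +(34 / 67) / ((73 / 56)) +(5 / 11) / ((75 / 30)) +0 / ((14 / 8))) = 5685671425 / 161403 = 35226.55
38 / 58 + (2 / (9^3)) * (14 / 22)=0.66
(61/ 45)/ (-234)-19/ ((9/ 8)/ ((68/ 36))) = -31.91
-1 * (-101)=101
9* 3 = 27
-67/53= -1.26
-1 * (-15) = 15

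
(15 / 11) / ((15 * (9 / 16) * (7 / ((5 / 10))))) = 8 / 693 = 0.01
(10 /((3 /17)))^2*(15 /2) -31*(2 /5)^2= 1805878 /75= 24078.37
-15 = -15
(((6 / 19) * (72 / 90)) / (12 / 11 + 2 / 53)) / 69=2332 / 718865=0.00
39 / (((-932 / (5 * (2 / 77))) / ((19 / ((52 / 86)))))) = -12255 / 71764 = -0.17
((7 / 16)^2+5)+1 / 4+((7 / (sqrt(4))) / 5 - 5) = 1.14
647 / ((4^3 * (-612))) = -647 / 39168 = -0.02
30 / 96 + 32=517 / 16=32.31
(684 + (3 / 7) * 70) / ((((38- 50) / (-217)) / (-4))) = -51646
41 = 41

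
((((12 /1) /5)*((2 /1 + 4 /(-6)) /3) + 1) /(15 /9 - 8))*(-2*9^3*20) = 180792 /19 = 9515.37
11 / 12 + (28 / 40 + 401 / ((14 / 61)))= 734509 / 420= 1748.83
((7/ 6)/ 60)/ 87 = 7/ 31320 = 0.00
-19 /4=-4.75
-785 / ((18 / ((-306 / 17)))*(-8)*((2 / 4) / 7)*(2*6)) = -5495 / 48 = -114.48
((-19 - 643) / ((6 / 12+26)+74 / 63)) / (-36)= 2317 / 3487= 0.66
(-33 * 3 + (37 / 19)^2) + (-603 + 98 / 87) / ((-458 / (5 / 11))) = -14970062005 / 158228466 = -94.61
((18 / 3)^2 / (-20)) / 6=-3 / 10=-0.30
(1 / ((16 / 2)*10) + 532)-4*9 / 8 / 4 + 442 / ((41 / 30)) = 2802111 / 3280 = 854.30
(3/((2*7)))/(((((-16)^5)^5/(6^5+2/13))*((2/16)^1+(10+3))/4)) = -0.00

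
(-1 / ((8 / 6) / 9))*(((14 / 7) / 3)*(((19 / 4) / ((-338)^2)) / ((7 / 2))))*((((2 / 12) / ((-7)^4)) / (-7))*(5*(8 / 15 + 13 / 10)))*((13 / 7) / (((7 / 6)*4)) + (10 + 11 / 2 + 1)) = 216315 / 2634375701776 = 0.00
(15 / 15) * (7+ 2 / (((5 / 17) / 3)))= 137 / 5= 27.40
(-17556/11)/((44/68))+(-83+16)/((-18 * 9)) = -2466.13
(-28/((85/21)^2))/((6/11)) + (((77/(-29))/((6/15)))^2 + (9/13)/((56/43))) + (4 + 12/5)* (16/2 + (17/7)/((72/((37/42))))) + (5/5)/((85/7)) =77695668434509/836039950200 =92.93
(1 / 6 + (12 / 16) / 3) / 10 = 1 / 24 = 0.04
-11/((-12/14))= 77/6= 12.83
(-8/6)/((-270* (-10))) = -1/2025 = -0.00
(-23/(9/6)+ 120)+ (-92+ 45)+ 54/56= 4925/84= 58.63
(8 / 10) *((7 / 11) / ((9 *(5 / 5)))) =28 / 495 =0.06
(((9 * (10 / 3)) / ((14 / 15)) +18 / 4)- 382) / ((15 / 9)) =-2901 / 14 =-207.21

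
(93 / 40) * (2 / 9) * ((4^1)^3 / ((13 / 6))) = 992 / 65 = 15.26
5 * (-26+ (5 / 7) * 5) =-785 / 7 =-112.14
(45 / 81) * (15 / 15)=5 / 9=0.56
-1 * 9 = -9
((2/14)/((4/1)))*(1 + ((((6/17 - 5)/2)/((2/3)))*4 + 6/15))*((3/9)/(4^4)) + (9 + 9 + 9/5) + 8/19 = 351117937/17364480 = 20.22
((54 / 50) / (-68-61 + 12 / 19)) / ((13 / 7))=-399 / 88075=-0.00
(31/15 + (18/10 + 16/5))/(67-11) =53/420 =0.13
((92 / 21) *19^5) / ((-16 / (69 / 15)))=-1309856371 / 420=-3118705.65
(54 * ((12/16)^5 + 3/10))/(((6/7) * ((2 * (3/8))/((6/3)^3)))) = 57771/160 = 361.07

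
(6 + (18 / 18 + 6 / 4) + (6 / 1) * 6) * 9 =801 / 2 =400.50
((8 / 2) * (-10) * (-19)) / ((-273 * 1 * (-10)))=76 / 273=0.28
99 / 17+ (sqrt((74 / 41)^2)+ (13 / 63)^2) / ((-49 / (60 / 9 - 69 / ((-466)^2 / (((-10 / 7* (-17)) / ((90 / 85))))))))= 3444666767601629 / 618160264618932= 5.57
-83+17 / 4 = -78.75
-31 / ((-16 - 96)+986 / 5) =-0.36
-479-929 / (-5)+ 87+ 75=-656 / 5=-131.20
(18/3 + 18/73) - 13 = -493/73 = -6.75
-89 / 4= -22.25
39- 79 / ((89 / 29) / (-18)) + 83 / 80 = 503.39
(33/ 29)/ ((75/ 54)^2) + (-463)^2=3885448817/ 18125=214369.59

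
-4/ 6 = -2/ 3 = -0.67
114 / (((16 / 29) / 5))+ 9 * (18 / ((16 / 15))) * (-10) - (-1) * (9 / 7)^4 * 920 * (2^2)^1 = 183827955 / 19208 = 9570.38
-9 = -9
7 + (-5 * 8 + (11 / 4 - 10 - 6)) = -185 / 4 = -46.25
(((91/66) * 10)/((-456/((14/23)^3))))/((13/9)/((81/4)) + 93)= -12641265/172533425647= -0.00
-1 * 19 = -19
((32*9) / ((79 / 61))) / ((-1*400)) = -1098 / 1975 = -0.56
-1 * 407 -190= -597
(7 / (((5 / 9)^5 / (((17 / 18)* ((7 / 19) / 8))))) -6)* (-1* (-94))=-11030289 / 475000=-23.22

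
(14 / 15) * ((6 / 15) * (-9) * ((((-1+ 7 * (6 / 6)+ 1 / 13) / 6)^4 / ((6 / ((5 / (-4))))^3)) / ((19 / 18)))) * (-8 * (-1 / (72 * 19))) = 1363252835 / 7696762684416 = 0.00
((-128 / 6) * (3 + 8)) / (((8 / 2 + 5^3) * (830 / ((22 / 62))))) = -3872 / 4978755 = -0.00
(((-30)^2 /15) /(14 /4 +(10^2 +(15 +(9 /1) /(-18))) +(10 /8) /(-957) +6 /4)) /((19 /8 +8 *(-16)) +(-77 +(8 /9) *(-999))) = -367488 /798234545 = -0.00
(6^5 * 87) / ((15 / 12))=2706048 / 5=541209.60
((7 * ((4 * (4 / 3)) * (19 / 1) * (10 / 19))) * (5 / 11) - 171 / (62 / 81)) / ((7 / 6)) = -109883 / 2387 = -46.03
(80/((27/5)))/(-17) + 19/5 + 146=341791/2295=148.93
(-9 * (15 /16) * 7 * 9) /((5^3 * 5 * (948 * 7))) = -81 /632000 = -0.00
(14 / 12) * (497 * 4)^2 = 13832504 / 3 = 4610834.67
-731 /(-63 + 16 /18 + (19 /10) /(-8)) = 526320 /44891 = 11.72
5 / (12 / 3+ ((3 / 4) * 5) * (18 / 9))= 10 / 23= 0.43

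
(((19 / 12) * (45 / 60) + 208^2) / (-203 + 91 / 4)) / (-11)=21.82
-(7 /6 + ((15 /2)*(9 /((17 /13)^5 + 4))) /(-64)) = -127897703 /123947904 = -1.03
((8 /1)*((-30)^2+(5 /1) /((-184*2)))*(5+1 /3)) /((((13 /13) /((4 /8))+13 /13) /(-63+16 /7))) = -1126063000 /1449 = -777131.12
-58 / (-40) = 29 / 20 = 1.45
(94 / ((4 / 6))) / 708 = 0.20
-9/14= -0.64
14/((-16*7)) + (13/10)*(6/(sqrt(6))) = -1/8 + 13*sqrt(6)/10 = 3.06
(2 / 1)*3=6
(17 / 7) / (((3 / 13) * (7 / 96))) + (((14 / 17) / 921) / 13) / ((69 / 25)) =99321511838 / 688172121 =144.33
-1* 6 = -6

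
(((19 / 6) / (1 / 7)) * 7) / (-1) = -931 / 6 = -155.17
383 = 383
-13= -13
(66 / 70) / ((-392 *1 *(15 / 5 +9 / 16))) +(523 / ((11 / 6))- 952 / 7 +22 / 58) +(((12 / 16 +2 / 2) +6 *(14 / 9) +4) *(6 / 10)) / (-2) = 12068261313 / 83156920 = 145.13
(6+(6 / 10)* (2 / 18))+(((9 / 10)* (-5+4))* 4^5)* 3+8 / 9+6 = -123833 / 45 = -2751.84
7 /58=0.12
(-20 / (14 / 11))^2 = 12100 / 49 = 246.94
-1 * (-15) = 15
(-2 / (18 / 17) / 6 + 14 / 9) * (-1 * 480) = -595.56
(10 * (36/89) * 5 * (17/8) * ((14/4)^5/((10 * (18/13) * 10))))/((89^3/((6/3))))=3714347/8031006848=0.00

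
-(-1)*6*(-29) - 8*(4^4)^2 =-524462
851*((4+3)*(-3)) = -17871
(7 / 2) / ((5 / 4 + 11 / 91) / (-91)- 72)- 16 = -38282766 / 2385427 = -16.05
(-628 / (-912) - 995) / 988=-1.01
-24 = -24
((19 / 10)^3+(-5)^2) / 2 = 31859 / 2000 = 15.93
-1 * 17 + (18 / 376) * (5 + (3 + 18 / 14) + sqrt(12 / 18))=-21787 / 1316 + 3 * sqrt(6) / 188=-16.52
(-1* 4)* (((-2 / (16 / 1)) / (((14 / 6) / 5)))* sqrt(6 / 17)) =15* sqrt(102) / 238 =0.64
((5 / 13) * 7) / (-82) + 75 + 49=132149 / 1066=123.97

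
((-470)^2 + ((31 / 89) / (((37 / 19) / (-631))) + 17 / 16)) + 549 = 221337.20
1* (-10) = -10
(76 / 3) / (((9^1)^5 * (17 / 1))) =76 / 3011499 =0.00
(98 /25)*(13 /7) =182 /25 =7.28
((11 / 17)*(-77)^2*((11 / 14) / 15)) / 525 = 14641 / 38250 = 0.38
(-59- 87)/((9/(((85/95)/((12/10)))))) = -6205/513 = -12.10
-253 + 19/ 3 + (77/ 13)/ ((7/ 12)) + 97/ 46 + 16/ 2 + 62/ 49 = -19791053/ 87906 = -225.14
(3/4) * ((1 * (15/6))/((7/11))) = 165/56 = 2.95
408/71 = 5.75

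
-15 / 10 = -3 / 2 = -1.50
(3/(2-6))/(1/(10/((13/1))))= -0.58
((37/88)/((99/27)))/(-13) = -111/12584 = -0.01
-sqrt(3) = -1.73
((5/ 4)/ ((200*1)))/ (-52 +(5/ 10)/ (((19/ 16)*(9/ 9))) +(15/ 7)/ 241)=-32053/ 264476000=-0.00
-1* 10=-10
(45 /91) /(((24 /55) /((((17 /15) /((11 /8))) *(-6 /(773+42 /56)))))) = -408 /56329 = -0.01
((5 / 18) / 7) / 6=5 / 756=0.01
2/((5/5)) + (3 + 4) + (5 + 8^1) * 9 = 126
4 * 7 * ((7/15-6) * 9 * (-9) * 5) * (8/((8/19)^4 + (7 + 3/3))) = 908598012/14537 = 62502.44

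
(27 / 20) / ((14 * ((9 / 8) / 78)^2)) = 16224 / 35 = 463.54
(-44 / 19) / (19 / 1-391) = 11 / 1767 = 0.01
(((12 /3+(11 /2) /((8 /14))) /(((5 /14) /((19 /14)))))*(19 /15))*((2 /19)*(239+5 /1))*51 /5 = 2147627 /125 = 17181.02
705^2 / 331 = 1501.59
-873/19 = -45.95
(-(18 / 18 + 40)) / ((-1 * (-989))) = -41 / 989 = -0.04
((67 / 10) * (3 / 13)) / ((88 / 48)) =603 / 715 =0.84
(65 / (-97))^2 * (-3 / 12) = -4225 / 37636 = -0.11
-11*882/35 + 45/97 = -134217/485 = -276.74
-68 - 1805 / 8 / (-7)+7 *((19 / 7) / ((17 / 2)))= -31923 / 952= -33.53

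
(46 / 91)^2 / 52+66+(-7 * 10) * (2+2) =-23037213 / 107653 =-214.00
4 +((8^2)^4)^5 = 1329227995784915872903807060280344580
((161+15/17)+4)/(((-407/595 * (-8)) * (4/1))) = 24675/3256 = 7.58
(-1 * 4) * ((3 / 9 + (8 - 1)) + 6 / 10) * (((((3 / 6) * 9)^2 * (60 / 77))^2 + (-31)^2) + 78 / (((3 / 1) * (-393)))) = -191707333184 / 4993065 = -38394.72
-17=-17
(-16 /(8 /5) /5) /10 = -0.20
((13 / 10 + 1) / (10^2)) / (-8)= -23 / 8000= -0.00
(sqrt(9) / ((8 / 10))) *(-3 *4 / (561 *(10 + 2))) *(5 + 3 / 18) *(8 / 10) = -31 / 1122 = -0.03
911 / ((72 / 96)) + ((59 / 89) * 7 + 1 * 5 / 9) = 977110 / 801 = 1219.86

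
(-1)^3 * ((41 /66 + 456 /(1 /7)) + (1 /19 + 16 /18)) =-3193.56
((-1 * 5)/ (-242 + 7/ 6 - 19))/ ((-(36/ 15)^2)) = -125/ 37416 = -0.00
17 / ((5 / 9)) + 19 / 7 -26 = 256 / 35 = 7.31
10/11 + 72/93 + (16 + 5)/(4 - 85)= 1.42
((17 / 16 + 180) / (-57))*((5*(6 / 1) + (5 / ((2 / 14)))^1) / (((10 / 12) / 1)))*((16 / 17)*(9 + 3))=-903864 / 323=-2798.34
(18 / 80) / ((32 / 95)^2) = 16245 / 8192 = 1.98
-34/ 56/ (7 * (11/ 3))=-51/ 2156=-0.02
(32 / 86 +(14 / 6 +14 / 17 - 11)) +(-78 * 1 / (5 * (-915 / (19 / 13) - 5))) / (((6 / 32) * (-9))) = -1476220112 / 197205525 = -7.49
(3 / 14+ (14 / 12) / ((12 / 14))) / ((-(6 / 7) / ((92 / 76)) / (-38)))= 9131 / 108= 84.55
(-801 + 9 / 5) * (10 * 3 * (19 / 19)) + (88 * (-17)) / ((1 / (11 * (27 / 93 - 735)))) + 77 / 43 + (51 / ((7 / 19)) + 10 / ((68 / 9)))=12066547.99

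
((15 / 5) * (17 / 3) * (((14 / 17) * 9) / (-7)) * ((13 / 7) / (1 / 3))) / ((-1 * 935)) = 702 / 6545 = 0.11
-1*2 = -2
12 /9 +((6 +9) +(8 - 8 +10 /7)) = 373 /21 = 17.76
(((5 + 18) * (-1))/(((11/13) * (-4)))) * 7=2093/44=47.57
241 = 241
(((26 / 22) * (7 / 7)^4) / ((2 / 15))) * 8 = 780 / 11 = 70.91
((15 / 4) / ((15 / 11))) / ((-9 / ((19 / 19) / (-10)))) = 11 / 360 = 0.03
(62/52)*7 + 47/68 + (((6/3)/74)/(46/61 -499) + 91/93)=308655219943/30816921564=10.02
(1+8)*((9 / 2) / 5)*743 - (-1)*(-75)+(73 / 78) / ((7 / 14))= 2318617 / 390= 5945.17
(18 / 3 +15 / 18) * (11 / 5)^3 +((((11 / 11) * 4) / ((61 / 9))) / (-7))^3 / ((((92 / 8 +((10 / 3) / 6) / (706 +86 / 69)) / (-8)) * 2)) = 23453924509350659 / 322339575846750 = 72.76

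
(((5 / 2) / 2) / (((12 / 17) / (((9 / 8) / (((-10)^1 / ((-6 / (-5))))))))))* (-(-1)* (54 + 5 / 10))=-16677 / 1280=-13.03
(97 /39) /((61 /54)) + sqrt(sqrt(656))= 1746 /793 + 2 * 41^(1 /4)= 7.26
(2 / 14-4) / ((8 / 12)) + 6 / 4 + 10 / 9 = -200 / 63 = -3.17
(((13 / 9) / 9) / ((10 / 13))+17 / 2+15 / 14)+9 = 106483 / 5670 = 18.78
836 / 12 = 209 / 3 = 69.67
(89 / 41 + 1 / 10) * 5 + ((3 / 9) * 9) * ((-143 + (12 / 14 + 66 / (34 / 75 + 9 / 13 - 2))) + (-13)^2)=-9551065 / 68306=-139.83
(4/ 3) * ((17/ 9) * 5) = 340/ 27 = 12.59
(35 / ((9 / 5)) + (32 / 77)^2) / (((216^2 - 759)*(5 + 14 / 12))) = 2093582 / 30205687743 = 0.00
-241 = -241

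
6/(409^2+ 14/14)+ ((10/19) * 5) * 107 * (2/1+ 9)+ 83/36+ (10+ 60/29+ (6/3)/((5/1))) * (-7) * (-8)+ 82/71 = 2237594402011267/588981520980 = 3799.09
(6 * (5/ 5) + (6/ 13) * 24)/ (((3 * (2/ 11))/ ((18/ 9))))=62.62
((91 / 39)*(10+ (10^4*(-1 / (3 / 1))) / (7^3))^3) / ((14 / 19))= 231695500 / 3268642167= 0.07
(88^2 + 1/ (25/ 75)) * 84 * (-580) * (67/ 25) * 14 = -70806588384/ 5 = -14161317676.80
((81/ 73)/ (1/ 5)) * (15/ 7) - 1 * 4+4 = 6075/ 511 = 11.89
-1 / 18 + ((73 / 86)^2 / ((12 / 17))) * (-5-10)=-4091477 / 266256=-15.37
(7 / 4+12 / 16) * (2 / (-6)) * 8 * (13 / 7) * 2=-520 / 21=-24.76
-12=-12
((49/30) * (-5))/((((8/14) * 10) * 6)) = -343/1440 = -0.24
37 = 37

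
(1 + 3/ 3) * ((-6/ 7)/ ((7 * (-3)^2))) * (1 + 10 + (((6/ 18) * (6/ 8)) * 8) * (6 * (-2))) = 52/ 147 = 0.35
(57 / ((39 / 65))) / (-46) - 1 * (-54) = 2389 / 46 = 51.93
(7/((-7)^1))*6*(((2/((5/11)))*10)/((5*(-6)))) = 44/5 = 8.80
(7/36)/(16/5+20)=35/4176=0.01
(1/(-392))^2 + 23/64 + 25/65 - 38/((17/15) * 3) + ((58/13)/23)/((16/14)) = -77076553/7510328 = -10.26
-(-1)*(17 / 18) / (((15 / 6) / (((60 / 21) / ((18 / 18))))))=68 / 63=1.08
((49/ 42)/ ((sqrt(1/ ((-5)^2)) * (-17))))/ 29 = -35/ 2958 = -0.01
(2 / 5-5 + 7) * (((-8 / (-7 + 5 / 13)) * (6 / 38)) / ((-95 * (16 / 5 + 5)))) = -1872 / 3182215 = -0.00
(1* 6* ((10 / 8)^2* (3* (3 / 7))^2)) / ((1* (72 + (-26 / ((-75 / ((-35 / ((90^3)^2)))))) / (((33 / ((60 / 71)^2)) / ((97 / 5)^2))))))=13986232770533203125 / 64979001434487181076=0.22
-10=-10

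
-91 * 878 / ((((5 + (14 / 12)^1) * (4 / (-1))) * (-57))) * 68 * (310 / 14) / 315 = -12030356 / 44289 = -271.63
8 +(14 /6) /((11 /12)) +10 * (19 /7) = 2902 /77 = 37.69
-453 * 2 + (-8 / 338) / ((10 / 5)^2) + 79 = -139764 / 169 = -827.01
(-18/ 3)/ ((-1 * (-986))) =-3/ 493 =-0.01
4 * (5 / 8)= 5 / 2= 2.50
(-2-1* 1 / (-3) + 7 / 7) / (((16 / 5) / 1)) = -5 / 24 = -0.21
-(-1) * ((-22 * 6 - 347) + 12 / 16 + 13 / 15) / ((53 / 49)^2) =-68771843 / 168540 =-408.04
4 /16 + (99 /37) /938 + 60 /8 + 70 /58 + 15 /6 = 23067879 /2012948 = 11.46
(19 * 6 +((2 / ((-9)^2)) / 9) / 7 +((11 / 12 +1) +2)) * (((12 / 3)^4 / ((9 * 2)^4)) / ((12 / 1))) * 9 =0.22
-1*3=-3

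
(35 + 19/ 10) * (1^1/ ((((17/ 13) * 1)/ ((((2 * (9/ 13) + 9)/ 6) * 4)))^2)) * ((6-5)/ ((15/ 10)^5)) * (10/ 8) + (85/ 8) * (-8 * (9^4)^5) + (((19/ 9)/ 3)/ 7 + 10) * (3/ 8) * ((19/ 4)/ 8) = -4816676422683957177508620401/ 4660992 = -1033401564019838947912.51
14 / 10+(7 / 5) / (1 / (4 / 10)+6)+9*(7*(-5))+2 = -311.44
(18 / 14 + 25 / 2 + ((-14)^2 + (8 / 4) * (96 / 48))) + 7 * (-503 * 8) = -391359 / 14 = -27954.21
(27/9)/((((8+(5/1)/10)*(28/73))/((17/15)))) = 73/70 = 1.04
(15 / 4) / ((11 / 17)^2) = 8.96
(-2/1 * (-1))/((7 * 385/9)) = 18/2695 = 0.01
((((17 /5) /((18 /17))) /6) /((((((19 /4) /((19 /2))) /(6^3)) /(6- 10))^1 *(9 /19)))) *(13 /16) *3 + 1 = -71368 /15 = -4757.87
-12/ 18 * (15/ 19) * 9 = -90/ 19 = -4.74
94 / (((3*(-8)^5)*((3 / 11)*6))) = -517 / 884736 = -0.00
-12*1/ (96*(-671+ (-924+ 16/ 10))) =5/ 63736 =0.00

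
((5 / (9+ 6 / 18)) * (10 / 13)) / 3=0.14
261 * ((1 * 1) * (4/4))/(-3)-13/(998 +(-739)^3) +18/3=-32690176088/403582421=-81.00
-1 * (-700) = 700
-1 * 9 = -9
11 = 11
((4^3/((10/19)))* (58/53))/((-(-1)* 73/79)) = 2785856/19345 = 144.01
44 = 44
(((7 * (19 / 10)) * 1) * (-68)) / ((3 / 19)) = -85918 / 15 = -5727.87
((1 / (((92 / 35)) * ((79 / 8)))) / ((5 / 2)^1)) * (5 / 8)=35 / 3634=0.01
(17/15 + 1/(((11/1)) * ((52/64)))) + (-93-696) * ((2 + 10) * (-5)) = 101546971/2145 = 47341.25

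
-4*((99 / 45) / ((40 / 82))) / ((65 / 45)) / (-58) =4059 / 18850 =0.22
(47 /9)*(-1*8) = -376 /9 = -41.78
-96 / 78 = -16 / 13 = -1.23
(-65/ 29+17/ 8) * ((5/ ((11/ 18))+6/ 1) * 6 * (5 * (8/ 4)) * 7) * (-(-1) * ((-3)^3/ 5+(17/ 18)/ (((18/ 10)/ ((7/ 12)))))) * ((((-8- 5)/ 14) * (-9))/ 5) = 75309273/ 12760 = 5901.98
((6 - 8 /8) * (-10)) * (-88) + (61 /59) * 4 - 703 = 218367 /59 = 3701.14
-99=-99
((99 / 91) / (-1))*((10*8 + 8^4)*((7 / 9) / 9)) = -5104 / 13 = -392.62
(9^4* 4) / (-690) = -4374 / 115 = -38.03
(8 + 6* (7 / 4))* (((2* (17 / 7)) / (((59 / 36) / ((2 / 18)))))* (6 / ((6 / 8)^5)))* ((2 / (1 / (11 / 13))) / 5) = 113360896 / 2174445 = 52.13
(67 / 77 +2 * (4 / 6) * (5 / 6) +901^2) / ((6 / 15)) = 1406448665 / 693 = 2029507.45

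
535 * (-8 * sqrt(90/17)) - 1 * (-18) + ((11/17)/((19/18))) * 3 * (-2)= 4626/323 - 12840 * sqrt(170)/17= -9833.51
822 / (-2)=-411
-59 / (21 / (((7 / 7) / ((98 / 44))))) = -1298 / 1029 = -1.26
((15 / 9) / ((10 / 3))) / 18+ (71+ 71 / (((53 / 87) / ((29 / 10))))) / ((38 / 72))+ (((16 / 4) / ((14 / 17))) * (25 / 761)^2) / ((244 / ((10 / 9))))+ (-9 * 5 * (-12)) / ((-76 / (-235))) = 109577761710974153 / 44822818740420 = 2444.69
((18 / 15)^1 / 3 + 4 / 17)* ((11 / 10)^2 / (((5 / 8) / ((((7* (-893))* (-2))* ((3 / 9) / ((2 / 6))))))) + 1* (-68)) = 162917136 / 10625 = 15333.38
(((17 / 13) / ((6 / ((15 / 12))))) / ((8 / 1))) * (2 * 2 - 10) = -85 / 416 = -0.20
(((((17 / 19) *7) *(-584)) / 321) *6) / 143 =-138992 / 290719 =-0.48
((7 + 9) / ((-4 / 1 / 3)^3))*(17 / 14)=-459 / 56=-8.20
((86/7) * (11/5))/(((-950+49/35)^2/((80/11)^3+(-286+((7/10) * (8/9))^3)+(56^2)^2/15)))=977107559390476/49608849656025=19.70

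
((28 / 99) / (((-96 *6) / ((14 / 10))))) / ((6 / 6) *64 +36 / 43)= -2107 / 198728640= -0.00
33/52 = 0.63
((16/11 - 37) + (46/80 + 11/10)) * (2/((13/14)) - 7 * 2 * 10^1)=3338272/715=4668.91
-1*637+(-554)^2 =306279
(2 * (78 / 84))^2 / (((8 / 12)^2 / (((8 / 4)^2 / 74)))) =1521 / 3626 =0.42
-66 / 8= -33 / 4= -8.25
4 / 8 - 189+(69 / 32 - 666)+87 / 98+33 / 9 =-3988001 / 4704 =-847.79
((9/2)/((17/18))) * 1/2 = 81/34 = 2.38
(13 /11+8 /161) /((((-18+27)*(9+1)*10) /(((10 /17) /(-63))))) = -727 /56902230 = -0.00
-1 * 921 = -921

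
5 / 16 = 0.31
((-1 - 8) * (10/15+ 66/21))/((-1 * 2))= 120/7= 17.14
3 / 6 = 1 / 2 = 0.50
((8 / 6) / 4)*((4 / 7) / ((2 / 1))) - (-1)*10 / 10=23 / 21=1.10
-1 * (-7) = 7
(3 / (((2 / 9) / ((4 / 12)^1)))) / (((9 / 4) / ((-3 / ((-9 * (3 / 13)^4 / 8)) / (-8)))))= -57122 / 243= -235.07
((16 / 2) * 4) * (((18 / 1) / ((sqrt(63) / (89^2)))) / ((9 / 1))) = 506944 * sqrt(7) / 21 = 63868.94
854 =854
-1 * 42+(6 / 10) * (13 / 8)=-1641 / 40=-41.02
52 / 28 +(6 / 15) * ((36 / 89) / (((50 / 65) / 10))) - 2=6107 / 3115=1.96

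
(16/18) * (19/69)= 0.24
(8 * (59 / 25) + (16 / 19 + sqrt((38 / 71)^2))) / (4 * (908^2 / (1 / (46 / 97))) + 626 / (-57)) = 99402399 / 7674139467625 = 0.00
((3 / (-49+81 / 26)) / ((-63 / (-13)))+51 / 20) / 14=0.18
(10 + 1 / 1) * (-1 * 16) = -176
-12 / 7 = -1.71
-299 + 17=-282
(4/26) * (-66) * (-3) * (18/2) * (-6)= -21384/13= -1644.92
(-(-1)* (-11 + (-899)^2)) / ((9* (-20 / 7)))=-565733 / 18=-31429.61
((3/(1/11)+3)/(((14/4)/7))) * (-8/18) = -32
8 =8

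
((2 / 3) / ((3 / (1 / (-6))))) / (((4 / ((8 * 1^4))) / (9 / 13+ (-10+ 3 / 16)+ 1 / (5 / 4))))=0.62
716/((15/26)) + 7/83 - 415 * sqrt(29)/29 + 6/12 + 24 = 1188.59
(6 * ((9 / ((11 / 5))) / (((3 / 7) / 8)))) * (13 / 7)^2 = 121680 / 77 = 1580.26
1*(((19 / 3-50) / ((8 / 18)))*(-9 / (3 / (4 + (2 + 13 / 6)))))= 19257 / 8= 2407.12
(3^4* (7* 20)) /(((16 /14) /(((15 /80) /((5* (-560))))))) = -1701 /2560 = -0.66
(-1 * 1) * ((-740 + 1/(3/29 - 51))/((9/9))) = 1092269/1476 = 740.02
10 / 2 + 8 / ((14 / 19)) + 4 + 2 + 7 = 202 / 7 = 28.86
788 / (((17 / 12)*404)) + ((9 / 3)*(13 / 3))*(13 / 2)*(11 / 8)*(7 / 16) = 22948505 / 439552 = 52.21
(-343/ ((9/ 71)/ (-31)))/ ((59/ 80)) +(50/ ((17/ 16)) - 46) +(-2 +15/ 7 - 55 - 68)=7179361046/ 63189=113617.26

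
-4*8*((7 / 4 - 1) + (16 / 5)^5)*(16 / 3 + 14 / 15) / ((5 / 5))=-3161166608 / 46875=-67438.22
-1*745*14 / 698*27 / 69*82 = -3848670 / 8027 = -479.47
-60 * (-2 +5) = -180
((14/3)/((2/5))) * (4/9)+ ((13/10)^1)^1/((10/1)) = 14351/2700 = 5.32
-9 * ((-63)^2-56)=-35217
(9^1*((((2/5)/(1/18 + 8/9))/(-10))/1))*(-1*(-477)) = -77274/425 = -181.82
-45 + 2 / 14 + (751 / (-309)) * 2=-107540 / 2163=-49.72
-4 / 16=-1 / 4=-0.25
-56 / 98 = -4 / 7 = -0.57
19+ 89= 108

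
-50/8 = -25/4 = -6.25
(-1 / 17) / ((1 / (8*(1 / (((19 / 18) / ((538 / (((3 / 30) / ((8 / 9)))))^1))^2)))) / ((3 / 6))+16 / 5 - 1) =-29639065600 / 1108501059577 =-0.03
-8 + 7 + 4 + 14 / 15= 59 / 15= 3.93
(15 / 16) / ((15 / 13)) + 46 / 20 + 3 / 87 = 7301 / 2320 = 3.15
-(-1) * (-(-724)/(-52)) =-181/13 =-13.92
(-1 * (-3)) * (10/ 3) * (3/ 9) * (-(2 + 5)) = -70/ 3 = -23.33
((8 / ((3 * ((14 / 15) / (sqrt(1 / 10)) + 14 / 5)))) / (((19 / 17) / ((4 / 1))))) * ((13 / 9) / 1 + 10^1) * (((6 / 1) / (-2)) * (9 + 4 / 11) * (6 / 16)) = 5410590 / 1463 - 1803530 * sqrt(10) / 1463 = -200.05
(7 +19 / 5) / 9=6 / 5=1.20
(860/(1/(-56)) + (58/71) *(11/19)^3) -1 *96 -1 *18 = -23508829788/486989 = -48273.84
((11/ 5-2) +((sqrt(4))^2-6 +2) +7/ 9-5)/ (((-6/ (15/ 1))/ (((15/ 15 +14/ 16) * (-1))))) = -905/ 48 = -18.85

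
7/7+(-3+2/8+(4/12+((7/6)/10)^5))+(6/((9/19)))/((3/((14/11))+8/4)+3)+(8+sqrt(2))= sqrt(2)+665173731121/80092800000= 9.72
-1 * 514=-514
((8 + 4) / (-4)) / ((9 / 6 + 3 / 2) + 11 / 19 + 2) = -57 / 106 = -0.54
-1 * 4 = -4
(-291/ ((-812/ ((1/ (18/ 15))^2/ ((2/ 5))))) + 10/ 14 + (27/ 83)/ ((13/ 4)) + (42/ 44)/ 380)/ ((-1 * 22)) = -31621782979/ 483423420480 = -0.07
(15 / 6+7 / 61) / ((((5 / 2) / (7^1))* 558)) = 2233 / 170190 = 0.01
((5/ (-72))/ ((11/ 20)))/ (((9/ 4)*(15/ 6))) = -20/ 891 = -0.02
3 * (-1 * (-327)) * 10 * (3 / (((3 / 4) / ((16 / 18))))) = 34880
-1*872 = -872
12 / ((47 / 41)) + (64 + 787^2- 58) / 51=29135717 / 2397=12155.08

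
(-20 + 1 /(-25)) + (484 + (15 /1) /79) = 916696 /1975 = 464.15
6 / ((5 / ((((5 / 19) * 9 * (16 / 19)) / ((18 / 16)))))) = 768 / 361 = 2.13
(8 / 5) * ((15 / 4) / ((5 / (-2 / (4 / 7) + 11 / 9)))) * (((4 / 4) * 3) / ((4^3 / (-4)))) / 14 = 41 / 1120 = 0.04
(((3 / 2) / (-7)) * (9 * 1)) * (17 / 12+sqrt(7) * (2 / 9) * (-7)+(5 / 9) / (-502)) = -38373 / 14056+3 * sqrt(7) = 5.21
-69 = -69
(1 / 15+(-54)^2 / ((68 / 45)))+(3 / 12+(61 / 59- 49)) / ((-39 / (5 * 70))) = 922376503 / 391170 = 2357.99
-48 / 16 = -3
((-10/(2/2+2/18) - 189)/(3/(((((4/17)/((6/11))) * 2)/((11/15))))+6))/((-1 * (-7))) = -440/133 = -3.31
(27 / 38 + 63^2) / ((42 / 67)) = 6332.63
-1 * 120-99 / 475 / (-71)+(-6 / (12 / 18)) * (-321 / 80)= -45264111 / 539600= -83.88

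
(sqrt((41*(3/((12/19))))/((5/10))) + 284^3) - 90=sqrt(1558)/2 + 22906214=22906233.74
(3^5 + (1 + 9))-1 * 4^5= -771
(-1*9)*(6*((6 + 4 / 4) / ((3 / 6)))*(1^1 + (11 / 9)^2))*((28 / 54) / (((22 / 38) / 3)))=-1504496 / 297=-5065.64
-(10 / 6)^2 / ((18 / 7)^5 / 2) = -420175 / 8503056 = -0.05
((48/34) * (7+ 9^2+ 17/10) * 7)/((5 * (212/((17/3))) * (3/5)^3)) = 10465/477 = 21.94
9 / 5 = 1.80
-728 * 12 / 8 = -1092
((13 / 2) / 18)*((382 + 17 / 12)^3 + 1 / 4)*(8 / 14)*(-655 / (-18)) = 829356693393995 / 1959552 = 423237910.19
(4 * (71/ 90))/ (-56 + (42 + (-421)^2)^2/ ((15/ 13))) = 142/ 1225741218951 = 0.00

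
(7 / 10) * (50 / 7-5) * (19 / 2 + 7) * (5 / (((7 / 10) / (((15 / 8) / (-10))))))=-7425 / 224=-33.15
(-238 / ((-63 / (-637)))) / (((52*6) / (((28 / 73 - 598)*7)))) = 32265.75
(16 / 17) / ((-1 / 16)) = -256 / 17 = -15.06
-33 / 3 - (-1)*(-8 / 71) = -11.11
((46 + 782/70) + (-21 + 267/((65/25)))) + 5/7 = 63508/455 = 139.58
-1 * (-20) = 20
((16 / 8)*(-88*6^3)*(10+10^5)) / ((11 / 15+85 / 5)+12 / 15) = -28514851200 / 139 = -205142814.39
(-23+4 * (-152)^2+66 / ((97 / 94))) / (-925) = -358733 / 3589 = -99.95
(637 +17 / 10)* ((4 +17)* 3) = 402381 / 10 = 40238.10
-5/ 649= -0.01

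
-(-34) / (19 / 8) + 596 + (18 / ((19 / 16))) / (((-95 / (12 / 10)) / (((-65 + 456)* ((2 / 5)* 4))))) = 22135316 / 45125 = 490.53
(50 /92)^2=625 /2116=0.30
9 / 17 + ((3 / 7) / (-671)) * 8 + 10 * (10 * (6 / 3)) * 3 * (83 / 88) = 4111740 / 7259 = 566.43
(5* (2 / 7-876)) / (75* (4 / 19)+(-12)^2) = -291175 / 10626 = -27.40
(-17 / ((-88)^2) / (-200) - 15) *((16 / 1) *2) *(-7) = 162623881 / 48400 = 3360.00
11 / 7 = 1.57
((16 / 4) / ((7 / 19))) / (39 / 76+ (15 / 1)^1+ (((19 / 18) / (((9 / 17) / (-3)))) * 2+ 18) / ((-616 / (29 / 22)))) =75480768 / 107760391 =0.70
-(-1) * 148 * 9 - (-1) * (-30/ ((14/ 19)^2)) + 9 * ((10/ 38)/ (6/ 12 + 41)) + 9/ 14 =98711994/ 77273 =1277.44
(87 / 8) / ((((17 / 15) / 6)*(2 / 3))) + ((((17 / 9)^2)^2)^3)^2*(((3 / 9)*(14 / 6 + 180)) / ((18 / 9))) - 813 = 12626061833385466733171399098115789 / 97634126326091952072753864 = 129320170.20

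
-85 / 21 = -4.05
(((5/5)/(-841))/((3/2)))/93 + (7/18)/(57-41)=60811/2502816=0.02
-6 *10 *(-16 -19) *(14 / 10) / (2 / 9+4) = 696.32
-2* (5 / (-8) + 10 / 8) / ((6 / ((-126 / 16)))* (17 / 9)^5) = 6200145 / 90870848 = 0.07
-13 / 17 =-0.76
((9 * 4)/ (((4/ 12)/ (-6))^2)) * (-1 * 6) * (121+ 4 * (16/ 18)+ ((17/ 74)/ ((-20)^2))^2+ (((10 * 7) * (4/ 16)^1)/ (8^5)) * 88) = -1910069336868219/ 219040000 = -8720185.07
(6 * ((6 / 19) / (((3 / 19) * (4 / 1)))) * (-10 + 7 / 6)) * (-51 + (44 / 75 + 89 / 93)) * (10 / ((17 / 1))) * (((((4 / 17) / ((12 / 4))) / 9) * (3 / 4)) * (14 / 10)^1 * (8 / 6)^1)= 170639224 / 18141975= 9.41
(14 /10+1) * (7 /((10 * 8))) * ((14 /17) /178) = 147 /151300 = 0.00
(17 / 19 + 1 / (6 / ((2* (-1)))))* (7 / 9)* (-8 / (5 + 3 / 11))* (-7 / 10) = 34496 / 74385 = 0.46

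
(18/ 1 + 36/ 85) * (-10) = -184.24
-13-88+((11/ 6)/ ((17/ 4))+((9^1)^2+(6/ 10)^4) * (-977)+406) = -2516792237/ 31875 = -78958.19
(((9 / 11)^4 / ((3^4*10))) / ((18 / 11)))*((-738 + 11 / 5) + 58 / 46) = -190062 / 765325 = -0.25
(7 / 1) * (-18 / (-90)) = 7 / 5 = 1.40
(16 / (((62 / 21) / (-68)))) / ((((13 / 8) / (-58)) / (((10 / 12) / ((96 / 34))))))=4693360 / 1209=3882.02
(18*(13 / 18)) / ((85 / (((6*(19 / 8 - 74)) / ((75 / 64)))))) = -119184 / 2125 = -56.09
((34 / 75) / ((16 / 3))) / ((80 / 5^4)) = 85 / 128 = 0.66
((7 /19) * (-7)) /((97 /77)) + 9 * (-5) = -86708 /1843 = -47.05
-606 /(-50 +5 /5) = 606 /49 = 12.37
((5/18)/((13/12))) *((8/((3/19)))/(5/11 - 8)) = -16720/9711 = -1.72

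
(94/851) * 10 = 940/851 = 1.10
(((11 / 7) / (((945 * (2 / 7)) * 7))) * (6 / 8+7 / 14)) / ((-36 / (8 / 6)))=-11 / 285768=-0.00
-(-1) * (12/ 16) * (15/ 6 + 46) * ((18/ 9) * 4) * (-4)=-1164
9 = 9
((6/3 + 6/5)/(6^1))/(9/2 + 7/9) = 48/475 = 0.10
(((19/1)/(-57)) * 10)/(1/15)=-50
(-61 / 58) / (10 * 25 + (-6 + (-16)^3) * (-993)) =-61 / 236265088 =-0.00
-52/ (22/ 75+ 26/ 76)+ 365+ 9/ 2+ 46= 333.67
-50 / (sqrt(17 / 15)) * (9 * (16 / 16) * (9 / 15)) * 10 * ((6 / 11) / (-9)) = 1800 * sqrt(255) / 187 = 153.71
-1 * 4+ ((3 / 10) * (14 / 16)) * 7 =-173 / 80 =-2.16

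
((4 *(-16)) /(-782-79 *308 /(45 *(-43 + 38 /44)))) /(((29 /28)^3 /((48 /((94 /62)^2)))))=1351701965537280 /864316766791813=1.56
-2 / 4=-1 / 2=-0.50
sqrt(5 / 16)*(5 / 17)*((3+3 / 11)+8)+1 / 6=1 / 6+155*sqrt(5) / 187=2.02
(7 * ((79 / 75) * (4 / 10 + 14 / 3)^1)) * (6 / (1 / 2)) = 168112 / 375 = 448.30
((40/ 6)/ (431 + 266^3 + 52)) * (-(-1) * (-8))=-160/ 56464737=-0.00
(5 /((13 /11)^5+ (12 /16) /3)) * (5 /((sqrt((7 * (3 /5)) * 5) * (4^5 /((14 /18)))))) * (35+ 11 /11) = 4026275 * sqrt(21) /316074816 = 0.06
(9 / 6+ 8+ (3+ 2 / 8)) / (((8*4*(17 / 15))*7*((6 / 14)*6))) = 5 / 256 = 0.02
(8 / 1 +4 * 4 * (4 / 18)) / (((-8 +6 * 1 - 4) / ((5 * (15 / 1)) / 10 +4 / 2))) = -494 / 27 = -18.30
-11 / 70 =-0.16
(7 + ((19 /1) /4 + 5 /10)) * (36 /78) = 147 /26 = 5.65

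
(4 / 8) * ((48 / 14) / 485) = 12 / 3395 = 0.00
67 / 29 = 2.31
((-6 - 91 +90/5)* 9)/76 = -711/76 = -9.36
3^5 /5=243 /5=48.60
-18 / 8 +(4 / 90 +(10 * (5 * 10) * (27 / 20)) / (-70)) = -14929 / 1260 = -11.85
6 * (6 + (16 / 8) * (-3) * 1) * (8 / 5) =0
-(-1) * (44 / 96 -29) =-685 / 24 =-28.54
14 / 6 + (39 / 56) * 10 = 781 / 84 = 9.30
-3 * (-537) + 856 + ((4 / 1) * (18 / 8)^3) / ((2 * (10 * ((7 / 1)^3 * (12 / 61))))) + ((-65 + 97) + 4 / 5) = 219505403 / 87808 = 2499.83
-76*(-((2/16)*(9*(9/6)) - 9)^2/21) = 86697/448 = 193.52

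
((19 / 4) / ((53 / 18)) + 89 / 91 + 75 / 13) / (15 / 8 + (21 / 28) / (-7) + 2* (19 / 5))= 1612900 / 1807247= 0.89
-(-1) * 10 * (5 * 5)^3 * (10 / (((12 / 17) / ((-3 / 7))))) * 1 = -6640625 / 7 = -948660.71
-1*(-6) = 6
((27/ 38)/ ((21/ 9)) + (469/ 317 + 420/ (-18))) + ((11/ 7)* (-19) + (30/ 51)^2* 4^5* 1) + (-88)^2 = 84041070305/ 10443882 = 8046.92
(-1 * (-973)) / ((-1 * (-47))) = 973 / 47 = 20.70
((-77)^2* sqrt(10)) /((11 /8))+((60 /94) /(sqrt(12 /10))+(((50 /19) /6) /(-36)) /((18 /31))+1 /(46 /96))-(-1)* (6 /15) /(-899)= 5* sqrt(30) /47+7887488929 /3818628360+4312* sqrt(10)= 13638.39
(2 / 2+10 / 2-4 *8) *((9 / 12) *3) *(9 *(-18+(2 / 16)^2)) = 1212003 / 128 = 9468.77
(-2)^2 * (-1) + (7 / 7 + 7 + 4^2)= 20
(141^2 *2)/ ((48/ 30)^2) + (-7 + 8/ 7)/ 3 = 10436213/ 672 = 15530.08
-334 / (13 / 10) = -3340 / 13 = -256.92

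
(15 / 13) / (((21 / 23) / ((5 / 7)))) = 575 / 637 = 0.90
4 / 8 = 1 / 2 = 0.50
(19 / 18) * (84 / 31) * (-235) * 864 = -18002880 / 31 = -580738.06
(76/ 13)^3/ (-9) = -438976/ 19773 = -22.20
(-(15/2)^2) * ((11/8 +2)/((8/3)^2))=-54675/2048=-26.70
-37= -37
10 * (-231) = -2310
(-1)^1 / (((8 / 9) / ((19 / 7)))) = -171 / 56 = -3.05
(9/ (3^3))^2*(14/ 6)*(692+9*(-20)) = 3584/ 27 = 132.74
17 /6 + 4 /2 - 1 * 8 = -19 /6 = -3.17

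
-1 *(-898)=898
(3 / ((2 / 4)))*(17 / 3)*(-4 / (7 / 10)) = -1360 / 7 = -194.29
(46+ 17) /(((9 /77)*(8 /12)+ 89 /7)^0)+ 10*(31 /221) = 14233 /221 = 64.40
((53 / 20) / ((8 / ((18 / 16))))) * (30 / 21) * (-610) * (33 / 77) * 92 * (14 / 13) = -13789.10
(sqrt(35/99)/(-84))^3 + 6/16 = 3/8 - 5*sqrt(385)/276623424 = 0.37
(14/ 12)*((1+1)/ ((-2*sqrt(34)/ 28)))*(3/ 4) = -49*sqrt(34)/ 68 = -4.20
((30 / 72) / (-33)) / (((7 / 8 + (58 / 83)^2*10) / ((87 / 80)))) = -199781 / 83778552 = -0.00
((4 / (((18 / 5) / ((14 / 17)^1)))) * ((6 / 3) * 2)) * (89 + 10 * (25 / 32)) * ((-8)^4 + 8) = 1454237.65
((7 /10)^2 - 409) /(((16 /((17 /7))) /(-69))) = 47918223 /11200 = 4278.41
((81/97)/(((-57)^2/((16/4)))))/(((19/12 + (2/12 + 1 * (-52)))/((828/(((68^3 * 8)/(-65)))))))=40365/92212647256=0.00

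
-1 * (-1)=1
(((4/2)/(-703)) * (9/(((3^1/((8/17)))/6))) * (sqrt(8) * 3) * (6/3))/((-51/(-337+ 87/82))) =-2.69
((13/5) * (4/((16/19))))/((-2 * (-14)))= 247/560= 0.44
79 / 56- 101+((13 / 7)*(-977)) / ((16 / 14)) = -1687.21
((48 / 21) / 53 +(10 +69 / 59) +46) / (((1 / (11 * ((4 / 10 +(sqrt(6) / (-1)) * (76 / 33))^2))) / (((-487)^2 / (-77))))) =-86208658568120276 / 1390498725 +90291995247952 * sqrt(6) / 25281795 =-53250207.89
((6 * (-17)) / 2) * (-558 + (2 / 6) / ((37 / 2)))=1052912 / 37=28457.08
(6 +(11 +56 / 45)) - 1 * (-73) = 4106 / 45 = 91.24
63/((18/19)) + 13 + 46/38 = 3067/38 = 80.71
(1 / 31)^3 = 1 / 29791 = 0.00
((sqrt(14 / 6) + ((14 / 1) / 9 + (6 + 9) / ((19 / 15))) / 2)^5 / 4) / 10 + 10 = 152142234579821 * sqrt(21) / 1641669275520 + 98656076794258091 / 187150297409280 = 951.84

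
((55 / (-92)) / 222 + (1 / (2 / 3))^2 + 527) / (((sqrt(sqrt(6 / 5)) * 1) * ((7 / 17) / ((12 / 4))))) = 183758899 * 5^(1 / 4) * 6^(3 / 4) / 285936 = 3684.13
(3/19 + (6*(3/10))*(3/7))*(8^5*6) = 121503744/665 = 182712.40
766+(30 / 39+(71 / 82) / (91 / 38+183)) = 766.77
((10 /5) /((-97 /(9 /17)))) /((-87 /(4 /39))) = 8 /621673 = 0.00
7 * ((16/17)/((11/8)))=896/187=4.79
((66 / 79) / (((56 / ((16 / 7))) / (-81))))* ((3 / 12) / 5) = -2673 / 19355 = -0.14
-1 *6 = -6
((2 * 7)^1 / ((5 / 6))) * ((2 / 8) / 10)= 0.42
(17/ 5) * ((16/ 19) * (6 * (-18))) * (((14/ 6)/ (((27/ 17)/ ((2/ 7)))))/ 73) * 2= -73984/ 20805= -3.56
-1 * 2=-2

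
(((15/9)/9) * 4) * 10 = 200/27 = 7.41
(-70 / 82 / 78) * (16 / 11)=-280 / 17589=-0.02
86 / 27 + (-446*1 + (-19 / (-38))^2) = -47797 / 108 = -442.56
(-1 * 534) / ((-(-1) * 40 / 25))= -1335 / 4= -333.75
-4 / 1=-4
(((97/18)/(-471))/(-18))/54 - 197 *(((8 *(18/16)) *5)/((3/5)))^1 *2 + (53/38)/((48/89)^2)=-29545.20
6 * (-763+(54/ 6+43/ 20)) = -45111/ 10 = -4511.10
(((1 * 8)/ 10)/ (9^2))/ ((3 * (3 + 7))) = 2/ 6075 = 0.00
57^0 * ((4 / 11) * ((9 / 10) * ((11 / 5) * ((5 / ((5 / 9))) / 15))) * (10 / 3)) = 36 / 25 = 1.44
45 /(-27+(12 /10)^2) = -125 /71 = -1.76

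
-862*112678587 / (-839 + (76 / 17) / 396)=81734004687951 / 706009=115769069.07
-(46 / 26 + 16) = -231 / 13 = -17.77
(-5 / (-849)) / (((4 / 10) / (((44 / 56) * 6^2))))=825 / 1981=0.42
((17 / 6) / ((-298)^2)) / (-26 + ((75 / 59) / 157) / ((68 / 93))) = -2677007 / 2180583418854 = -0.00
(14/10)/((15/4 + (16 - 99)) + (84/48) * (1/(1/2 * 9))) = -252/14195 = -0.02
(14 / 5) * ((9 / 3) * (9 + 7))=672 / 5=134.40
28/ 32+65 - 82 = -129/ 8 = -16.12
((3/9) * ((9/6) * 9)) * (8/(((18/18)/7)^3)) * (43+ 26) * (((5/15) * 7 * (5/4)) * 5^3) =310629375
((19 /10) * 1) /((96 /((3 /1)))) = 19 /320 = 0.06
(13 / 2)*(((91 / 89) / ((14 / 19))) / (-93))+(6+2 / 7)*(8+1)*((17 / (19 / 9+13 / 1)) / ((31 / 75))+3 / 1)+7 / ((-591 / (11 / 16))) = 323.58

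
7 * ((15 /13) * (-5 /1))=-40.38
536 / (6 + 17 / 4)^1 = 2144 / 41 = 52.29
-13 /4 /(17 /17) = -13 /4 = -3.25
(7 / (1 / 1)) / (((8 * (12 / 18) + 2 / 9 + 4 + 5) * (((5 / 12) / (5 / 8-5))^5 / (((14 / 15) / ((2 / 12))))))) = -1801088541 / 5240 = -343719.19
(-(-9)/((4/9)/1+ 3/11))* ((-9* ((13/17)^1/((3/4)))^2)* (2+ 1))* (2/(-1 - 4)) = 14455584/102595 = 140.90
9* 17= 153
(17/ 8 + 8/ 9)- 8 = -359/ 72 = -4.99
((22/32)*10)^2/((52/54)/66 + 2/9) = 2695275/13504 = 199.59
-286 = -286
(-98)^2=9604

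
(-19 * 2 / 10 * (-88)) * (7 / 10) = 5852 / 25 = 234.08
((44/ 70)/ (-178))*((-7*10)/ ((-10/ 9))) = -99/ 445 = -0.22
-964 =-964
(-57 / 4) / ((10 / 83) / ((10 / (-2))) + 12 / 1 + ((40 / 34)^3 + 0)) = -7747801 / 7396696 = -1.05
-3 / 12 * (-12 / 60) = 1 / 20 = 0.05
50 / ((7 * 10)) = 5 / 7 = 0.71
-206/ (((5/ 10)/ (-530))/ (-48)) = -10481280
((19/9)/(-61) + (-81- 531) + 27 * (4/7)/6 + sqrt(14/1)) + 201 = -1569724/3843 + sqrt(14) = -404.72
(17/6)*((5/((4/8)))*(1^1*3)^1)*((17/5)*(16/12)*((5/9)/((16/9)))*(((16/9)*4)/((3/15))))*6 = 231200/9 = 25688.89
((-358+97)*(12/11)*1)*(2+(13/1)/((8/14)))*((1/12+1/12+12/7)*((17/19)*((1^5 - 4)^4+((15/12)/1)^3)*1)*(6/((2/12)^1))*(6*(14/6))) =-150735055167/304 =-495838997.26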